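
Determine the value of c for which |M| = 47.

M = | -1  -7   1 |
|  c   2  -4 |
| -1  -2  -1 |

Expanding along the row containing c, det(M) is linear in c: det(M) = (-9)·c + (-16).
Set (-9)·c + (-16) = 47  ⇒  (-9)·c = 63  ⇒  c = -7.

c = -7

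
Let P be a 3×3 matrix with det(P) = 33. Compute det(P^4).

The determinant is 1185921.

det(P^4) = (det P)^4 = (33)^4 = 1185921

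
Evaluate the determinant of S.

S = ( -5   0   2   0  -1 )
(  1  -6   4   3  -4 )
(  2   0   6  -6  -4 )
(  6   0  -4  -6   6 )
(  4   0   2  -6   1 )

|S| = -1656

Expand along column 2 (it has 4 zeros):
  + (-6) · M_22   where M_22 = det([-5 2 0 -1; 2 6 -6 -4; 6 -4 -6 6; 4 2 -6 1]) = 276
det = (+1)·(-6)·(276) = -1656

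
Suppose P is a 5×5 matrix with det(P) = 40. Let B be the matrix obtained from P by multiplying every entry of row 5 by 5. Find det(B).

200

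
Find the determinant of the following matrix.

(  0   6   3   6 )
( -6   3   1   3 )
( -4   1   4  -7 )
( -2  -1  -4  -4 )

The determinant is -1374.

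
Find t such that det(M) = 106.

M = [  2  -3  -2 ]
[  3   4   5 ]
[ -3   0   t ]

Expanding along the column containing t, det(M) is linear in t: det(M) = (17)·t + (21).
Set (17)·t + (21) = 106  ⇒  (17)·t = 85  ⇒  t = 5.

t = 5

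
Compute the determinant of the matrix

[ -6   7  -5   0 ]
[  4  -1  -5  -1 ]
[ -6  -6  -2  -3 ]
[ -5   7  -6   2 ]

1236

Expand along row 1 (it has 1 zero):
  + (-6) · M_11   where M_11 = det([-1 -5 -1; -6 -2 -3; 7 -6 2]) = 17
  − (7) · M_12   where M_12 = det([4 -5 -1; -6 -2 -3; -5 -6 2]) = -249
  + (-5) · M_13   where M_13 = det([4 -1 -1; -6 -6 -3; -5 7 2]) = 81
det = (+1)·(-6)·(17) + (-1)·(7)·(-249) + (+1)·(-5)·(81) = 1236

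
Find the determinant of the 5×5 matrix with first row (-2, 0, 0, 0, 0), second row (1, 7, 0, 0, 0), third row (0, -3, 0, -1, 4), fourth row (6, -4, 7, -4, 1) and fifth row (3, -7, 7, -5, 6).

The matrix is block lower-triangular with a 2×2 block and a 3×3 block on the diagonal, so its determinant equals the product of the determinants of the diagonal blocks.
det of the 2×2 block = -14
det of the 3×3 block = 7
det = (-14)·(7) = -98

The determinant is -98.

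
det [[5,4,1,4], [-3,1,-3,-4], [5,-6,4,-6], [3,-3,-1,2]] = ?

-1150

Expand along row 1:
  + (5) · M_11   where M_11 = det([1 -3 -4; -6 4 -6; -3 -1 2]) = -160
  − (4) · M_12   where M_12 = det([-3 -3 -4; 5 4 -6; 3 -1 2]) = 146
  + (1) · M_13   where M_13 = det([-3 1 -4; 5 -6 -6; 3 -3 2]) = 50
  − (4) · M_14   where M_14 = det([-3 1 -3; 5 -6 4; 3 -3 -1]) = -46
det = (+1)·(5)·(-160) + (-1)·(4)·(146) + (+1)·(1)·(50) + (-1)·(4)·(-46) = -1150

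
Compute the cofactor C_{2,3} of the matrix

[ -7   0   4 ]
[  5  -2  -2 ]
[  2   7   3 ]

49

Delete row 2 and column 3; the remaining 2×2 submatrix is [-7 0; 2 7].
Its determinant is (-7)·7 − 0·2 = -49.
The cofactor carries sign (−1)^(2+3) = −1, so C_{2,3} = −(-49) = 49.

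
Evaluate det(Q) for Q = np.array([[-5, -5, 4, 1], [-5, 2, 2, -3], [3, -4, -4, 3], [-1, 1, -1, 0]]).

Expand along row 4 (it has 1 zero):
  − (-1) · M_41   where M_41 = det([-5 4 1; 2 2 -3; -4 -4 3]) = 54
  + (1) · M_42   where M_42 = det([-5 4 1; -5 2 -3; 3 -4 3]) = 68
  − (-1) · M_43   where M_43 = det([-5 -5 1; -5 2 -3; 3 -4 3]) = 14
det = (-1)·(-1)·(54) + (+1)·(1)·(68) + (-1)·(-1)·(14) = 136

det(Q) = 136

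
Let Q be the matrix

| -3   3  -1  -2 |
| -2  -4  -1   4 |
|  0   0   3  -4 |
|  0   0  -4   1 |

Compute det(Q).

-234

Q is block upper-triangular with a 2×2 block and a 2×2 block on the diagonal, so its determinant equals the product of the determinants of the diagonal blocks.
det of the 2×2 block = 18
det of the 2×2 block = -13
det = (18)·(-13) = -234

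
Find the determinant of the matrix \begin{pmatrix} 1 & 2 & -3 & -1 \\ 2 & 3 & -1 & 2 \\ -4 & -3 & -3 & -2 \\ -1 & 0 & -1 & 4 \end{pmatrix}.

Expand along row 4 (it has 1 zero):
  − (-1) · M_41   where M_41 = det([2 -3 -1; 3 -1 2; -3 -3 -2]) = 28
  − (-1) · M_43   where M_43 = det([1 2 -1; 2 3 2; -4 -3 -2]) = -14
  + (4) · M_44   where M_44 = det([1 2 -3; 2 3 -1; -4 -3 -3]) = -10
det = (-1)·(-1)·(28) + (-1)·(-1)·(-14) + (+1)·(4)·(-10) = -26

-26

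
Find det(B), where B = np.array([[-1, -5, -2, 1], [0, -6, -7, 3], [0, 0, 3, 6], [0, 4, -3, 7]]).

Expand along column 1 (it has 3 zeros):
  + (-1) · M_11   where M_11 = det([-6 -7 3; 0 3 6; 4 -3 7]) = -438
det = (+1)·(-1)·(-438) = 438

438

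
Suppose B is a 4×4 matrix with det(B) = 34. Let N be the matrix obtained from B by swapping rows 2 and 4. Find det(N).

The determinant is -34.

Swapping two rows multiplies the determinant by −1.
det(N) = (-1)·(34) = -34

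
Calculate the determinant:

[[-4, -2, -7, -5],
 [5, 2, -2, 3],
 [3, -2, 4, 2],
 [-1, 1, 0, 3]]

467

Expand along row 4 (it has 1 zero):
  − (-1) · M_41   where M_41 = det([-2 -7 -5; 2 -2 3; -2 4 2]) = 82
  + (1) · M_42   where M_42 = det([-4 -7 -5; 5 -2 3; 3 4 2]) = -59
  + (3) · M_44   where M_44 = det([-4 -2 -7; 5 2 -2; 3 -2 4]) = 148
det = (-1)·(-1)·(82) + (+1)·(1)·(-59) + (+1)·(3)·(148) = 467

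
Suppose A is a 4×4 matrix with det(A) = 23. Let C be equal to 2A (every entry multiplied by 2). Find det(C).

|C| = 368

For a 4×4 matrix, det(2A) = 2^4·det(A) = 16·det(A).
det(C) = (16)·(23) = 368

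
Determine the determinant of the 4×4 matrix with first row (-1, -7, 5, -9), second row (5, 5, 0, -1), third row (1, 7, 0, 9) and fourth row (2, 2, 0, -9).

Expand along column 3 (it has 3 zeros):
  + (5) · M_13   where M_13 = det([5 5 -1; 1 7 9; 2 2 -9]) = -258
det = (+1)·(5)·(-258) = -1290

-1290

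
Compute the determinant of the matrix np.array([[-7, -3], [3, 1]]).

det = (-7)·1 − (-3)·3 = -7 − (-9) = 2

The determinant is 2.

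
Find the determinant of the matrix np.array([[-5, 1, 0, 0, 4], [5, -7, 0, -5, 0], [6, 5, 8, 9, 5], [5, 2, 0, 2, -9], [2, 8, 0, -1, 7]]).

-7464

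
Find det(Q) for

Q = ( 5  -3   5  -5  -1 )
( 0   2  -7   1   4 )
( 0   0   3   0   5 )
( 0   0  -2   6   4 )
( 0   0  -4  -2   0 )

Q is block upper-triangular with a 2×2 block and a 3×3 block on the diagonal, so its determinant equals the product of the determinants of the diagonal blocks.
det of the 2×2 block = 10
det of the 3×3 block = 164
det = (10)·(164) = 1640

det(Q) = 1640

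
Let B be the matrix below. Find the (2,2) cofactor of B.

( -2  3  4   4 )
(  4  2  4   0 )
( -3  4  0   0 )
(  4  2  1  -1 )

Delete row 2 and column 2; the remaining 3×3 submatrix is [-2 4 4; -3 0 0; 4 1 -1].
Its determinant is -24.
The cofactor carries sign (−1)^(2+2) = +1, so C_{2,2} = +(-24) = -24.

-24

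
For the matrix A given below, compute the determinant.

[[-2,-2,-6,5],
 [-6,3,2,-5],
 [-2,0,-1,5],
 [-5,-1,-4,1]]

Expand along row 3 (it has 1 zero):
  + (-2) · M_31   where M_31 = det([-2 -6 5; 3 2 -5; -1 -4 1]) = -26
  + (-1) · M_33   where M_33 = det([-2 -2 5; -6 3 -5; -5 -1 1]) = 47
  − (5) · M_34   where M_34 = det([-2 -2 -6; -6 3 2; -5 -1 -4]) = -38
det = (+1)·(-2)·(-26) + (+1)·(-1)·(47) + (-1)·(5)·(-38) = 195

det(A) = 195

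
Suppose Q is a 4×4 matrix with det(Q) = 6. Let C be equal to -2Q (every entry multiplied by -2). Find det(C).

det(C) = 96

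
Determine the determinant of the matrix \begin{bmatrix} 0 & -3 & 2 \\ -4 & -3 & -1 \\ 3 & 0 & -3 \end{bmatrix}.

Expand along row 1:
  − (-3) · |-4 -1; 3 -3| = −(-3)·(12 − (-3)) = 45
  + 2 · |-4 -3; 3 0| = 2·(0 − (-9)) = 18
Sum: (45) + (18) = 63

The determinant is 63.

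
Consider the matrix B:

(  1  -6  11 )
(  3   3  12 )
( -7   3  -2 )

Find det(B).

Expand along row 1:
  + 1 · |3 12; 3 -2| = 1·(-6 − 36) = -42
  − (-6) · |3 12; -7 -2| = −(-6)·(-6 − (-84)) = 468
  + 11 · |3 3; -7 3| = 11·(9 − (-21)) = 330
Sum: (-42) + (468) + (330) = 756

756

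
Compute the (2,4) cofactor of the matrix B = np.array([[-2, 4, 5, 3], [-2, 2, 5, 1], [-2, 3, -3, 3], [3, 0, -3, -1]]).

-87

Delete row 2 and column 4; the remaining 3×3 submatrix is [-2 4 5; -2 3 -3; 3 0 -3].
Its determinant is -87.
The cofactor carries sign (−1)^(2+4) = +1, so C_{2,4} = +(-87) = -87.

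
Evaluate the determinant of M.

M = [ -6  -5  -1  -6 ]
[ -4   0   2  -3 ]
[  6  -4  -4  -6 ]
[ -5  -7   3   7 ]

-1700

Expand along row 2 (it has 1 zero):
  − (-4) · M_21   where M_21 = det([-5 -1 -6; -4 -4 -6; -7 3 7]) = 220
  − (2) · M_23   where M_23 = det([-6 -5 -6; 6 -4 -6; -5 -7 7]) = 852
  + (-3) · M_24   where M_24 = det([-6 -5 -1; 6 -4 -4; -5 -7 3]) = 292
det = (-1)·(-4)·(220) + (-1)·(2)·(852) + (+1)·(-3)·(292) = -1700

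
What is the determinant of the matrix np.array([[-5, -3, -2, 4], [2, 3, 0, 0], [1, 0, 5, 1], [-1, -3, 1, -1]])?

-6

Expand along row 2 (it has 2 zeros):
  − (2) · M_21   where M_21 = det([-3 -2 4; 0 5 1; -3 1 -1]) = 84
  + (3) · M_22   where M_22 = det([-5 -2 4; 1 5 1; -1 1 -1]) = 54
det = (-1)·(2)·(84) + (+1)·(3)·(54) = -6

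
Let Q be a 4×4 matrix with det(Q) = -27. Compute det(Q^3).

-19683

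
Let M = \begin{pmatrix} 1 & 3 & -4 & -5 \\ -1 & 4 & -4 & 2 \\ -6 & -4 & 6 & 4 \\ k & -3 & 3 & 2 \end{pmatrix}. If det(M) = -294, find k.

-8

Expanding along the row containing k, det(M) is linear in k: det(M) = (28)·k + (-70).
Set (28)·k + (-70) = -294  ⇒  (28)·k = -224  ⇒  k = -8.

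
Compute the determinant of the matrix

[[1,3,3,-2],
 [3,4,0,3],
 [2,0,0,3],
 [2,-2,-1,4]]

Expand along row 3 (it has 2 zeros):
  + (2) · M_31   where M_31 = det([3 3 -2; 4 0 3; -2 -1 4]) = -49
  − (3) · M_34   where M_34 = det([1 3 3; 3 4 0; 2 -2 -1]) = -37
det = (+1)·(2)·(-49) + (-1)·(3)·(-37) = 13

13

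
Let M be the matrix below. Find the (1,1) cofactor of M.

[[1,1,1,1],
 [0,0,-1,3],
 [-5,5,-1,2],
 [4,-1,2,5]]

Delete row 1 and column 1; the remaining 3×3 submatrix is [0 -1 3; 5 -1 2; -1 2 5].
Its determinant is 54.
The cofactor carries sign (−1)^(1+1) = +1, so C_{1,1} = +(54) = 54.

The cofactor is 54.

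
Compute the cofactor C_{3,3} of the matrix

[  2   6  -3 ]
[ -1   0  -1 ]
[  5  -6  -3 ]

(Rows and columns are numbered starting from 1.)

6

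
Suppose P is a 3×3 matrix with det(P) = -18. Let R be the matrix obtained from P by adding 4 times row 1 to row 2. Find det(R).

-18

Adding a multiple of one row to another leaves the determinant unchanged.
det(R) = (1)·(-18) = -18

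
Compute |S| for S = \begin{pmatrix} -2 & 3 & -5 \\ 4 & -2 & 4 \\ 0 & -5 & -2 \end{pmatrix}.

Expand along row 3:
  − (-5) · |-2 -5; 4 4| = −(-5)·(-8 − (-20)) = 60
  + (-2) · |-2 3; 4 -2| = (-2)·(4 − 12) = 16
Sum: (60) + (16) = 76

The determinant is 76.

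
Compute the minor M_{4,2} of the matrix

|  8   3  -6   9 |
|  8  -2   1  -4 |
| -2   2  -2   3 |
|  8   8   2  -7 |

-70

Delete row 4 and column 2; the remaining 3×3 submatrix is [8 -6 9; 8 1 -4; -2 -2 3].
Its determinant is -70.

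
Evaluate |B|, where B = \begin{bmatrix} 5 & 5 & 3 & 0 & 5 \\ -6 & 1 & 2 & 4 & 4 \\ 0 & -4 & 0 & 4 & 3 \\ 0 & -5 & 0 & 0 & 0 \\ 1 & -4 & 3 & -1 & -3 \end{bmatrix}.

|B| = 3500

Expand along row 4 (it has 4 zeros):
  + (-5) · M_42   where M_42 = det([5 3 0 5; -6 2 4 4; 0 0 4 3; 1 3 -1 -3]) = -700
det = (+1)·(-5)·(-700) = 3500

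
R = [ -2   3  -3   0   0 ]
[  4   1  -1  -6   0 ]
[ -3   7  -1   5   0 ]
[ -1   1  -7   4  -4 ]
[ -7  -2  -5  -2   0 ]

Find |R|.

Expand along column 5 (it has 4 zeros):
  − (-4) · M_45   where M_45 = det([-2 3 -3 0; 4 1 -1 -6; -3 7 -1 5; -7 -2 -5 -2]) = 368
det = (-1)·(-4)·(368) = 1472

The determinant is 1472.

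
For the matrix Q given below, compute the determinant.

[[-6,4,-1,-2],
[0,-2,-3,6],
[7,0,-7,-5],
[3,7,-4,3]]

Expand along row 2 (it has 1 zero):
  + (-2) · M_22   where M_22 = det([-6 -1 -2; 7 -7 -5; 3 -4 3]) = 296
  − (-3) · M_23   where M_23 = det([-6 4 -2; 7 0 -5; 3 7 3]) = -452
  + (6) · M_24   where M_24 = det([-6 4 -1; 7 0 -7; 3 7 -4]) = -315
det = (+1)·(-2)·(296) + (-1)·(-3)·(-452) + (+1)·(6)·(-315) = -3838

|Q| = -3838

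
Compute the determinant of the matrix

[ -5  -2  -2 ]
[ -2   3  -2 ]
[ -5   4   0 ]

The determinant is -74.

Expand along row 3:
  + (-5) · |-2 -2; 3 -2| = (-5)·(4 − (-6)) = -50
  − 4 · |-5 -2; -2 -2| = −4·(10 − 4) = -24
Sum: (-50) + (-24) = -74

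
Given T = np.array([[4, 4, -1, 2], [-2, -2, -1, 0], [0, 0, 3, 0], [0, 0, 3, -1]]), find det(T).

|T| = 0

T is block upper-triangular with a 2×2 block and a 2×2 block on the diagonal, so its determinant equals the product of the determinants of the diagonal blocks.
det of the 2×2 block = 0
det of the 2×2 block = -3
det = (0)·(-3) = 0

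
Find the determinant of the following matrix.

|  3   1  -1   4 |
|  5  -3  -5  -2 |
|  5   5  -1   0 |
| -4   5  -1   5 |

Expand along row 3 (it has 1 zero):
  + (5) · M_31   where M_31 = det([1 -1 4; -3 -5 -2; 5 -1 5]) = 80
  − (5) · M_32   where M_32 = det([3 -1 4; 5 -5 -2; -4 -1 5]) = -164
  + (-1) · M_33   where M_33 = det([3 1 4; 5 -3 -2; -4 5 5]) = 20
det = (+1)·(5)·(80) + (-1)·(5)·(-164) + (+1)·(-1)·(20) = 1200

1200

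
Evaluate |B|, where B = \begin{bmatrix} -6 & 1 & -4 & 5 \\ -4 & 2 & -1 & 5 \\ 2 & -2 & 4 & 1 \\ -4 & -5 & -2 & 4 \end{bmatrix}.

Expand along row 1:
  + (-6) · M_11   where M_11 = det([2 -1 5; -2 4 1; -5 -2 4]) = 153
  − (1) · M_12   where M_12 = det([-4 -1 5; 2 4 1; -4 -2 4]) = 0
  + (-4) · M_13   where M_13 = det([-4 2 5; 2 -2 1; -4 -5 4]) = -102
  − (5) · M_14   where M_14 = det([-4 2 -1; 2 -2 4; -4 -5 -2]) = -102
det = (+1)·(-6)·(153) + (-1)·(1)·(0) + (+1)·(-4)·(-102) + (-1)·(5)·(-102) = 0

0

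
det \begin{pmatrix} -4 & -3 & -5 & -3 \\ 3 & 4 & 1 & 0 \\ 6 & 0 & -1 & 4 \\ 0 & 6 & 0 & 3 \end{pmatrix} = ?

Expand along row 4 (it has 2 zeros):
  + (6) · M_42   where M_42 = det([-4 -5 -3; 3 1 0; 6 -1 4]) = 71
  + (3) · M_44   where M_44 = det([-4 -3 -5; 3 4 1; 6 0 -1]) = 109
det = (+1)·(6)·(71) + (+1)·(3)·(109) = 753

753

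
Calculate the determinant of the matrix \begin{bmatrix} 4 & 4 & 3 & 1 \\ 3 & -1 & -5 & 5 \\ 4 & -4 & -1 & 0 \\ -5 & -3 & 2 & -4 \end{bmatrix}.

Expand along row 3 (it has 1 zero):
  + (4) · M_31   where M_31 = det([4 3 1; -1 -5 5; -3 2 -4]) = -34
  − (-4) · M_32   where M_32 = det([4 3 1; 3 -5 5; -5 2 -4]) = -18
  + (-1) · M_33   where M_33 = det([4 4 1; 3 -1 5; -5 -3 -4]) = 10
det = (+1)·(4)·(-34) + (-1)·(-4)·(-18) + (+1)·(-1)·(10) = -218

-218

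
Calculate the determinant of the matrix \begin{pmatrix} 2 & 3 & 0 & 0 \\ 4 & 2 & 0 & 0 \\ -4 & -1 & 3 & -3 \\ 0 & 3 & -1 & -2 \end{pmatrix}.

72

The matrix is block lower-triangular with a 2×2 block and a 2×2 block on the diagonal, so its determinant equals the product of the determinants of the diagonal blocks.
det of the 2×2 block = -8
det of the 2×2 block = -9
det = (-8)·(-9) = 72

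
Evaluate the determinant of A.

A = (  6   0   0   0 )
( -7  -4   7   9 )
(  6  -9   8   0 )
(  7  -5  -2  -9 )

Expand along row 1 (it has 3 zeros):
  + (6) · M_11   where M_11 = det([-4 7 9; -9 8 0; -5 -2 -9]) = 243
det = (+1)·(6)·(243) = 1458

|A| = 1458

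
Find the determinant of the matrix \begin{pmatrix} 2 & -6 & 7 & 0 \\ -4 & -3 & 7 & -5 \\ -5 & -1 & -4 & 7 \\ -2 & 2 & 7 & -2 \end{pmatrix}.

2930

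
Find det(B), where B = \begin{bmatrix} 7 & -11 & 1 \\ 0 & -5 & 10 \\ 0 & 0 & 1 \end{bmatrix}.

The determinant is -35.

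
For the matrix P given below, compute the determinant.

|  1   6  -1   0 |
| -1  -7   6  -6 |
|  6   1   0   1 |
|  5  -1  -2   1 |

|P| = -469

Expand along row 1 (it has 1 zero):
  + (1) · M_11   where M_11 = det([-7 6 -6; 1 0 1; -1 -2 1]) = -14
  − (6) · M_12   where M_12 = det([-1 6 -6; 6 0 1; 5 -2 1]) = 64
  + (-1) · M_13   where M_13 = det([-1 -7 -6; 6 1 1; 5 -1 1]) = 71
det = (+1)·(1)·(-14) + (-1)·(6)·(64) + (+1)·(-1)·(71) = -469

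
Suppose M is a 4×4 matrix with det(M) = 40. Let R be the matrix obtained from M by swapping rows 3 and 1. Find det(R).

The determinant is -40.

Swapping two rows multiplies the determinant by −1.
det(R) = (-1)·(40) = -40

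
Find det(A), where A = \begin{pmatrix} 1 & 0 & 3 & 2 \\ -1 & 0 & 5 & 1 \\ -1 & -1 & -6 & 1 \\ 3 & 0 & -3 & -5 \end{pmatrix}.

Expand along column 2 (it has 3 zeros):
  − (-1) · M_32   where M_32 = det([1 3 2; -1 5 1; 3 -3 -5]) = -52
det = (-1)·(-1)·(-52) = -52

-52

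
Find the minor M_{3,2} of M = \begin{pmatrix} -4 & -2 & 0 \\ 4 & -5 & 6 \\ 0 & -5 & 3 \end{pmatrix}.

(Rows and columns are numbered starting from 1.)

Delete row 3 and column 2; the remaining 2×2 submatrix is [-4 0; 4 6].
Its determinant is (-4)·6 − 0·4 = -24.

The minor is -24.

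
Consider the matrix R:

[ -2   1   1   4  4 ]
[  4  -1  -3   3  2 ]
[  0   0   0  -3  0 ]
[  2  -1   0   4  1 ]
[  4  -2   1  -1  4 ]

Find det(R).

Expand along row 3 (it has 4 zeros):
  − (-3) · M_34   where M_34 = det([-2 1 1 4; 4 -1 -3 2; 2 -1 0 1; 4 -2 1 4]) = 6
det = (-1)·(-3)·(6) = 18

18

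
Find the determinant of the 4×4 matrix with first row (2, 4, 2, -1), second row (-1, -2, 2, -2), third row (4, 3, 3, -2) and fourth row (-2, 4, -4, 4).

Expand along row 1:
  + (2) · M_11   where M_11 = det([-2 2 -2; 3 3 -2; 4 -4 4]) = 0
  − (4) · M_12   where M_12 = det([-1 2 -2; 4 3 -2; -2 -4 4]) = -8
  + (2) · M_13   where M_13 = det([-1 -2 -2; 4 3 -2; -2 4 4]) = -40
  − (-1) · M_14   where M_14 = det([-1 -2 2; 4 3 3; -2 4 -4]) = 48
det = (+1)·(2)·(0) + (-1)·(4)·(-8) + (+1)·(2)·(-40) + (-1)·(-1)·(48) = 0

0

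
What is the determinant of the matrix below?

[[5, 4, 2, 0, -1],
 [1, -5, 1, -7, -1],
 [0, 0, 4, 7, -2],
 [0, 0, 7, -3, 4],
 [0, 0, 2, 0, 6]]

9338

The matrix is block upper-triangular with a 2×2 block and a 3×3 block on the diagonal, so its determinant equals the product of the determinants of the diagonal blocks.
det of the 2×2 block = -29
det of the 3×3 block = -322
det = (-29)·(-322) = 9338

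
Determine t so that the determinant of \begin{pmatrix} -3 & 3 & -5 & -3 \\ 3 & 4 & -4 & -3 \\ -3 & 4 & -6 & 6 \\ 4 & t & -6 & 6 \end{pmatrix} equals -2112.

Expanding along the row containing t, det(A) is linear in t: det(A) = (261)·t + (-1590).
Set (261)·t + (-1590) = -2112  ⇒  (261)·t = -522  ⇒  t = -2.

t = -2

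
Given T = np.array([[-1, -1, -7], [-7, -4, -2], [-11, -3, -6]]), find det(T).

|T| = 163

Expand along column 1:
  + (-1) · |-4 -2; -3 -6| = (-1)·(24 − 6) = -18
  − (-7) · |-1 -7; -3 -6| = −(-7)·(6 − 21) = -105
  + (-11) · |-1 -7; -4 -2| = (-11)·(2 − 28) = 286
Sum: (-18) + (-105) + (286) = 163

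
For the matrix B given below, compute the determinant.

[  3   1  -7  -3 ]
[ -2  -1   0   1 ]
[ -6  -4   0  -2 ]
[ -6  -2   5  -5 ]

det(B) = 172

Expand along column 3 (it has 2 zeros):
  + (-7) · M_13   where M_13 = det([-2 -1 1; -6 -4 -2; -6 -2 -5]) = -26
  − (5) · M_43   where M_43 = det([3 1 -3; -2 -1 1; -6 -4 -2]) = 2
det = (+1)·(-7)·(-26) + (-1)·(5)·(2) = 172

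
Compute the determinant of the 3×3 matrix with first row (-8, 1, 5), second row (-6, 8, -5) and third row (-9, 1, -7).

Expand along row 1:
  + (-8) · |8 -5; 1 -7| = (-8)·(-56 − (-5)) = 408
  − 1 · |-6 -5; -9 -7| = −1·(42 − 45) = 3
  + 5 · |-6 8; -9 1| = 5·(-6 − (-72)) = 330
Sum: (408) + (3) + (330) = 741

The determinant is 741.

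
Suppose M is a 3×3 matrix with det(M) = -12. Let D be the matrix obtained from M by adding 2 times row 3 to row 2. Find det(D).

Adding a multiple of one row to another leaves the determinant unchanged.
det(D) = (1)·(-12) = -12

-12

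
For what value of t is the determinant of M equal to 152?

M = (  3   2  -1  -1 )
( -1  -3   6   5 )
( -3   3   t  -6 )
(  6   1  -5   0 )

2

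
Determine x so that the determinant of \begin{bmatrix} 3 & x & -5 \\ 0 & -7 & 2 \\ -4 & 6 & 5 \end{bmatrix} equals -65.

Expanding along the row containing x, det(B) is linear in x: det(B) = (-8)·x + (-1).
Set (-8)·x + (-1) = -65  ⇒  (-8)·x = -64  ⇒  x = 8.

x = 8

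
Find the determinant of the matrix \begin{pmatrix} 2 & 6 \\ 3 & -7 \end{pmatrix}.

det = 2·(-7) − 6·3 = -14 − 18 = -32

-32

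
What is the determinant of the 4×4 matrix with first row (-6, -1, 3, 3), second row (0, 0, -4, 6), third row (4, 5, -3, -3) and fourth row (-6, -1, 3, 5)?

Expand along row 2 (it has 2 zeros):
  − (-4) · M_23   where M_23 = det([-6 -1 3; 4 5 -3; -6 -1 5]) = -52
  + (6) · M_24   where M_24 = det([-6 -1 3; 4 5 -3; -6 -1 3]) = 0
det = (-1)·(-4)·(-52) + (+1)·(6)·(0) = -208

The determinant is -208.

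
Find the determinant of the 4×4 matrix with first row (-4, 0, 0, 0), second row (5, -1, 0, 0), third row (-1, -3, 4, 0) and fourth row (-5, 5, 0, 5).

The determinant is 80.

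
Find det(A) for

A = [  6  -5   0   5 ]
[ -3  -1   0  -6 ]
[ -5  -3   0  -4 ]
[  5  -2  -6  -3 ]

det(A) = -924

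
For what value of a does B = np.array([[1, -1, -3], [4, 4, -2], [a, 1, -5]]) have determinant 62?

Expanding along the column containing a, det(B) is linear in a: det(B) = (14)·a + (-50).
Set (14)·a + (-50) = 62  ⇒  (14)·a = 112  ⇒  a = 8.

a = 8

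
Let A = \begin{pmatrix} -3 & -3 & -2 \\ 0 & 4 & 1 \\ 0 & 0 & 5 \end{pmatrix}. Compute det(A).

-60

A is upper triangular, so det(A) is the product of the diagonal entries:
det = (-3) · (4) · (5) = -60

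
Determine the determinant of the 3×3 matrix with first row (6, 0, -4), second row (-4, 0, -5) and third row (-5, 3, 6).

Expand along column 2:
  − 3 · |6 -4; -4 -5| = −3·(-30 − 16) = 138

138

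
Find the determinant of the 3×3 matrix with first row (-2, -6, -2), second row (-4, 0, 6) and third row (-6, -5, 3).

The determinant is 44.

Expand along row 2:
  − (-4) · |-6 -2; -5 3| = −(-4)·(-18 − 10) = -112
  − 6 · |-2 -6; -6 -5| = −6·(10 − 36) = 156
Sum: (-112) + (156) = 44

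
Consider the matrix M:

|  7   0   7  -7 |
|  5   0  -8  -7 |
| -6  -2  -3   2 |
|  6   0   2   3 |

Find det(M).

Expand along column 2 (it has 3 zeros):
  − (-2) · M_32   where M_32 = det([7 7 -7; 5 -8 -7; 6 2 3]) = -875
det = (-1)·(-2)·(-875) = -1750

-1750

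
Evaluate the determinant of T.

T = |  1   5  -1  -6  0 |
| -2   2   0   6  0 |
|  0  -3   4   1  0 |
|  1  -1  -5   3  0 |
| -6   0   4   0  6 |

1332

Expand along column 5 (it has 4 zeros):
  + (6) · M_55   where M_55 = det([1 5 -1 -6; -2 2 0 6; 0 -3 4 1; 1 -1 -5 3]) = 222
det = (+1)·(6)·(222) = 1332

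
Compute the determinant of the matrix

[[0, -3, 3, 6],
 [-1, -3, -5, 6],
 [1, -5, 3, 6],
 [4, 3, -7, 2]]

Expand along row 1 (it has 1 zero):
  − (-3) · M_12   where M_12 = det([-1 -5 6; 1 3 6; 4 -7 2]) = -272
  + (3) · M_13   where M_13 = det([-1 -3 6; 1 -5 6; 4 3 2]) = 100
  − (6) · M_14   where M_14 = det([-1 -3 -5; 1 -5 3; 4 3 -7]) = -198
det = (-1)·(-3)·(-272) + (+1)·(3)·(100) + (-1)·(6)·(-198) = 672

672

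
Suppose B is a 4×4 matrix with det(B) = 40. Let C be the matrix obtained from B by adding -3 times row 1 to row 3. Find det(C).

The determinant is 40.

Adding a multiple of one row to another leaves the determinant unchanged.
det(C) = (1)·(40) = 40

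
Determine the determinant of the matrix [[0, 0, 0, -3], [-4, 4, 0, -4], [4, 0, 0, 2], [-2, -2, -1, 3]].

The determinant is 48.

Expand along row 1 (it has 3 zeros):
  − (-3) · M_14   where M_14 = det([-4 4 0; 4 0 0; -2 -2 -1]) = 16
det = (-1)·(-3)·(16) = 48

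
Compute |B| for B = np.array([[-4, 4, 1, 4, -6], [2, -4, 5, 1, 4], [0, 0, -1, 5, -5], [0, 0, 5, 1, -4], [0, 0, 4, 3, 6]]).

The determinant is -2424.

B is block upper-triangular with a 2×2 block and a 3×3 block on the diagonal, so its determinant equals the product of the determinants of the diagonal blocks.
det of the 2×2 block = 8
det of the 3×3 block = -303
det = (8)·(-303) = -2424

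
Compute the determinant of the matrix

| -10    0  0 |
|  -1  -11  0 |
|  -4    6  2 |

The matrix is lower triangular, so the determinant is the product of the diagonal entries:
det = (-10) · (-11) · (2) = 220

220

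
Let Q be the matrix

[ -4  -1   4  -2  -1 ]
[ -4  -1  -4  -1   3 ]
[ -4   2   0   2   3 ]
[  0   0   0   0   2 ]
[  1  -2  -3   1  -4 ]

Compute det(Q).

Expand along row 4 (it has 4 zeros):
  − (2) · M_45   where M_45 = det([-4 -1 4 -2; -4 -1 -4 -1; -4 2 0 2; 1 -2 -3 1]) = -276
det = (-1)·(2)·(-276) = 552

552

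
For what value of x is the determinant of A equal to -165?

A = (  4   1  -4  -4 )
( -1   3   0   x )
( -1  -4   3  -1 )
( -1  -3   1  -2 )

-4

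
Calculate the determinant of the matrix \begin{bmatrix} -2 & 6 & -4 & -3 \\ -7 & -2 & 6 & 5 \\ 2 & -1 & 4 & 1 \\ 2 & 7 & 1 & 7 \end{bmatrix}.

Expand along row 1:
  + (-2) · M_11   where M_11 = det([-2 6 5; -1 4 1; 7 1 7]) = -115
  − (6) · M_12   where M_12 = det([-7 6 5; 2 4 1; 2 1 7]) = -291
  + (-4) · M_13   where M_13 = det([-7 -2 5; 2 -1 1; 2 7 7]) = 202
  − (-3) · M_14   where M_14 = det([-7 -2 6; 2 -1 4; 2 7 1]) = 287
det = (+1)·(-2)·(-115) + (-1)·(6)·(-291) + (+1)·(-4)·(202) + (-1)·(-3)·(287) = 2029

2029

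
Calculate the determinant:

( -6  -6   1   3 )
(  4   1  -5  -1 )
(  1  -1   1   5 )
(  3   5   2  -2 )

Expand along row 1:
  + (-6) · M_11   where M_11 = det([1 -5 -1; -1 1 5; 5 2 -2]) = -120
  − (-6) · M_12   where M_12 = det([4 -5 -1; 1 1 5; 3 2 -2]) = -132
  + (1) · M_13   where M_13 = det([4 1 -1; 1 -1 5; 3 5 -2]) = -83
  − (3) · M_14   where M_14 = det([4 1 -5; 1 -1 1; 3 5 2]) = -67
det = (+1)·(-6)·(-120) + (-1)·(-6)·(-132) + (+1)·(1)·(-83) + (-1)·(3)·(-67) = 46

46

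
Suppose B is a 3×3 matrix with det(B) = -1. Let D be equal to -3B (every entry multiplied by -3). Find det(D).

For a 3×3 matrix, det(-3B) = (-3)^3·det(B) = -27·det(B).
det(D) = (-27)·(-1) = 27

det(D) = 27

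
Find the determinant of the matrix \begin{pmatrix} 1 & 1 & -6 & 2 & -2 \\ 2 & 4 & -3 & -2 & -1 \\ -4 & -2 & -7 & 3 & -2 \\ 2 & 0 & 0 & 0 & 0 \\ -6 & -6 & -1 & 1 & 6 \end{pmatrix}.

Expand along row 4 (it has 4 zeros):
  − (2) · M_41   where M_41 = det([1 -6 2 -2; 4 -3 -2 -1; -2 -7 3 -2; -6 -1 1 6]) = -240
det = (-1)·(2)·(-240) = 480

480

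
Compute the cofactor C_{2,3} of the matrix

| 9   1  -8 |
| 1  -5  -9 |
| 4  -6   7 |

58

Delete row 2 and column 3; the remaining 2×2 submatrix is [9 1; 4 -6].
Its determinant is 9·(-6) − 1·4 = -58.
The cofactor carries sign (−1)^(2+3) = −1, so C_{2,3} = −(-58) = 58.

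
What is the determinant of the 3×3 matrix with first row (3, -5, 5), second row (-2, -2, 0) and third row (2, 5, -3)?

Expand along row 2:
  − (-2) · |-5 5; 5 -3| = −(-2)·(15 − 25) = -20
  + (-2) · |3 5; 2 -3| = (-2)·(-9 − 10) = 38
Sum: (-20) + (38) = 18

18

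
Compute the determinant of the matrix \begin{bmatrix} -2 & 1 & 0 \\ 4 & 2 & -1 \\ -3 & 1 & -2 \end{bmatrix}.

17

Expand along column 3:
  − (-1) · |-2 1; -3 1| = −(-1)·(-2 − (-3)) = 1
  + (-2) · |-2 1; 4 2| = (-2)·(-4 − 4) = 16
Sum: (1) + (16) = 17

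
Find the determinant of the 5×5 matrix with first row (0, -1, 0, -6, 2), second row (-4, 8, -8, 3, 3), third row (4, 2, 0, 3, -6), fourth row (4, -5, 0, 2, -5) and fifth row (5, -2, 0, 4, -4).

Expand along column 3 (it has 4 zeros):
  − (-8) · M_23   where M_23 = det([0 -1 -6 2; 4 2 3 -6; 4 -5 2 -5; 5 -2 4 -4]) = 515
det = (-1)·(-8)·(515) = 4120

The determinant is 4120.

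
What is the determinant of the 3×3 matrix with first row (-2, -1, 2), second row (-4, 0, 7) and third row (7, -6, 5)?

-105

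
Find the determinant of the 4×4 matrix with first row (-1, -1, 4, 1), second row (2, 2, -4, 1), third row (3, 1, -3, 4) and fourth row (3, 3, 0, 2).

32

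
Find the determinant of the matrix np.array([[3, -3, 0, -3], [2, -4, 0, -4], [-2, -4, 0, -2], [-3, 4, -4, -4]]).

Expand along column 3 (it has 3 zeros):
  − (-4) · M_43   where M_43 = det([3 -3 -3; 2 -4 -4; -2 -4 -2]) = -12
det = (-1)·(-4)·(-12) = -48

-48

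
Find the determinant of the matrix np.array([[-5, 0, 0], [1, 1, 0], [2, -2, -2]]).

The matrix is lower triangular, so the determinant is the product of the diagonal entries:
det = (-5) · (1) · (-2) = 10

10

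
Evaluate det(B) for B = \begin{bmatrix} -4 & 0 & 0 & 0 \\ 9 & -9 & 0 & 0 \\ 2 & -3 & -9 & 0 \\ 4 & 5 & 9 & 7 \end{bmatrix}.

det(B) = -2268

B is lower triangular, so det(B) is the product of the diagonal entries:
det = (-4) · (-9) · (-9) · (7) = -2268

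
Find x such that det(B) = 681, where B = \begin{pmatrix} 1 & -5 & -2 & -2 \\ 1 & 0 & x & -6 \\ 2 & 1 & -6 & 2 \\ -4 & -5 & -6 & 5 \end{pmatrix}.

3

Expanding along the row containing x, det(B) is linear in x: det(B) = (-117)·x + (1032).
Set (-117)·x + (1032) = 681  ⇒  (-117)·x = -351  ⇒  x = 3.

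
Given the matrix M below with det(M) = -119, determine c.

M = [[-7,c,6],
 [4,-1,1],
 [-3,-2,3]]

Expanding along the column containing c, det(M) is linear in c: det(M) = (-15)·c + (-59).
Set (-15)·c + (-59) = -119  ⇒  (-15)·c = -60  ⇒  c = 4.

c = 4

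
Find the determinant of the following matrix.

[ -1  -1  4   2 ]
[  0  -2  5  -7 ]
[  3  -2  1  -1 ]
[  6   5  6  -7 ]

The determinant is -1229.

Expand along row 2 (it has 1 zero):
  + (-2) · M_22   where M_22 = det([-1 4 2; 3 1 -1; 6 6 -7]) = 85
  − (5) · M_23   where M_23 = det([-1 -1 2; 3 -2 -1; 6 5 -7]) = 20
  + (-7) · M_24   where M_24 = det([-1 -1 4; 3 -2 1; 6 5 6]) = 137
det = (+1)·(-2)·(85) + (-1)·(5)·(20) + (+1)·(-7)·(137) = -1229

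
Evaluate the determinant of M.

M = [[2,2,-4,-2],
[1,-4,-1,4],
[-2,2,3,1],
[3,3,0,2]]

det(M) = 190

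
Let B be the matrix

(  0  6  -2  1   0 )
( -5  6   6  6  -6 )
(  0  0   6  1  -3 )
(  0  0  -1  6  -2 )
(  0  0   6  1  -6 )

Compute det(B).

-3330

B is block upper-triangular with a 2×2 block and a 3×3 block on the diagonal, so its determinant equals the product of the determinants of the diagonal blocks.
det of the 2×2 block = 30
det of the 3×3 block = -111
det = (30)·(-111) = -3330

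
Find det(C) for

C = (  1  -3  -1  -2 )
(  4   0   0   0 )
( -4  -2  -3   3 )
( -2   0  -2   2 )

48

Expand along row 2 (it has 3 zeros):
  − (4) · M_21   where M_21 = det([-3 -1 -2; -2 -3 3; 0 -2 2]) = -12
det = (-1)·(4)·(-12) = 48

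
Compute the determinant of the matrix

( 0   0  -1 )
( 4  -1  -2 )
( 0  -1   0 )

Expand along row 1:
  + (-1) · |4 -1; 0 -1| = (-1)·(-4 − 0) = 4

4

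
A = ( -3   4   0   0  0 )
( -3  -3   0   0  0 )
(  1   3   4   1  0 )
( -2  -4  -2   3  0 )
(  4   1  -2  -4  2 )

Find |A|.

det(A) = 588

A is block lower-triangular with a 2×2 block and a 3×3 block on the diagonal, so its determinant equals the product of the determinants of the diagonal blocks.
det of the 2×2 block = 21
det of the 3×3 block = 28
det = (21)·(28) = 588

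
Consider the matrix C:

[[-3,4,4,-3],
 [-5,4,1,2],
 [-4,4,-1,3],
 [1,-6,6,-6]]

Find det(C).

Expand along row 1:
  + (-3) · M_11   where M_11 = det([4 1 2; 4 -1 3; -6 6 -6]) = -6
  − (4) · M_12   where M_12 = det([-5 1 2; -4 -1 3; 1 6 -6]) = -7
  + (4) · M_13   where M_13 = det([-5 4 2; -4 4 3; 1 -6 -6]) = -14
  − (-3) · M_14   where M_14 = det([-5 4 1; -4 4 -1; 1 -6 6]) = 22
det = (+1)·(-3)·(-6) + (-1)·(4)·(-7) + (+1)·(4)·(-14) + (-1)·(-3)·(22) = 56

56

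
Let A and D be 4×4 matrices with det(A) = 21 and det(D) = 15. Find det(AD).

det(AD) = det(A)·det(D) = (21)·(15) = 315

det(AD) = 315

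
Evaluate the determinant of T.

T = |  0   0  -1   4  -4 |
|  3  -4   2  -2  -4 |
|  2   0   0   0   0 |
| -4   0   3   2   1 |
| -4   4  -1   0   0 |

Expand along row 3 (it has 4 zeros):
  + (2) · M_31   where M_31 = det([0 -1 4 -4; -4 2 -2 -4; 0 3 2 1; 4 -1 0 0]) = 360
det = (+1)·(2)·(360) = 720

|T| = 720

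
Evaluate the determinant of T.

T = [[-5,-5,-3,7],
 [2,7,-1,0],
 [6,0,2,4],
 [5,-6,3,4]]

-88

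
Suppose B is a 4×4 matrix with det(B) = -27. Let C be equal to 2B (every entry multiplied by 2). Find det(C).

-432

For a 4×4 matrix, det(2B) = 2^4·det(B) = 16·det(B).
det(C) = (16)·(-27) = -432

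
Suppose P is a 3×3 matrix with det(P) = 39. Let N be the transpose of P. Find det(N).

39

det(Pᵀ) = det(P).
det(N) = (1)·(39) = 39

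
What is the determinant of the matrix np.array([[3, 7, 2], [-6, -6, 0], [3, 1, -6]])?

The determinant is -120.

Expand along row 2:
  − (-6) · |7 2; 1 -6| = −(-6)·(-42 − 2) = -264
  + (-6) · |3 2; 3 -6| = (-6)·(-18 − 6) = 144
Sum: (-264) + (144) = -120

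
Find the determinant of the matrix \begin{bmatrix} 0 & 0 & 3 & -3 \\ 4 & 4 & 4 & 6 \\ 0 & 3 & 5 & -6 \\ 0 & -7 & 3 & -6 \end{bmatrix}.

-192

Expand along column 1 (it has 3 zeros):
  − (4) · M_21   where M_21 = det([0 3 -3; 3 5 -6; -7 3 -6]) = 48
det = (-1)·(4)·(48) = -192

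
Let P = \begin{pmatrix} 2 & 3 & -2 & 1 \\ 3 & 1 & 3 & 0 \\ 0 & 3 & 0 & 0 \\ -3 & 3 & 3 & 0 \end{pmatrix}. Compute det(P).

Expand along row 3 (it has 3 zeros):
  − (3) · M_32   where M_32 = det([2 -2 1; 3 3 0; -3 3 0]) = 18
det = (-1)·(3)·(18) = -54

The determinant is -54.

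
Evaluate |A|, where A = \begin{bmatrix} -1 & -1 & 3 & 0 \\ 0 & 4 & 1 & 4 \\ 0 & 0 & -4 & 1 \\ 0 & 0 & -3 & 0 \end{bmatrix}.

A is block upper-triangular with a 2×2 block and a 2×2 block on the diagonal, so its determinant equals the product of the determinants of the diagonal blocks.
det of the 2×2 block = -4
det of the 2×2 block = 3
det = (-4)·(3) = -12

-12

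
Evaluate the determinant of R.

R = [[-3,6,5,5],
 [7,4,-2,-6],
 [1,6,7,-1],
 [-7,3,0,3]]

1804

Expand along row 4 (it has 1 zero):
  − (-7) · M_41   where M_41 = det([6 5 5; 4 -2 -6; 6 7 -1]) = 304
  + (3) · M_42   where M_42 = det([-3 5 5; 7 -2 -6; 1 7 -1]) = 128
  + (3) · M_44   where M_44 = det([-3 6 5; 7 4 -2; 1 6 7]) = -236
det = (-1)·(-7)·(304) + (+1)·(3)·(128) + (+1)·(3)·(-236) = 1804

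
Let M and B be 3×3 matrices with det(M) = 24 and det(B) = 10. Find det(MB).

det(MB) = 240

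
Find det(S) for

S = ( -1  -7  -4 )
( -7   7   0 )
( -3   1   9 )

det(S) = -560

Expand along column 3:
  + (-4) · |-7 7; -3 1| = (-4)·(-7 − (-21)) = -56
  + 9 · |-1 -7; -7 7| = 9·(-7 − 49) = -504
Sum: (-56) + (-504) = -560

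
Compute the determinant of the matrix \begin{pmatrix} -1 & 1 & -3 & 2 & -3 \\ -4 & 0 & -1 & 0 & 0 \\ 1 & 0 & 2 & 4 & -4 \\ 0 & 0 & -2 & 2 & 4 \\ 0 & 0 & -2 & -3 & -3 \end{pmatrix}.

-342

Expand along column 2 (it has 4 zeros):
  − (1) · M_12   where M_12 = det([-4 -1 0 0; 1 2 4 -4; 0 -2 2 4; 0 -2 -3 -3]) = 342
det = (-1)·(1)·(342) = -342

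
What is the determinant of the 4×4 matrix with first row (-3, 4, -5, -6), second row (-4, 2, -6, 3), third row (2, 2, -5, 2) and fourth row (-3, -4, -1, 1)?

1114

Expand along row 1:
  + (-3) · M_11   where M_11 = det([2 -6 3; 2 -5 2; -4 -1 1]) = -12
  − (4) · M_12   where M_12 = det([-4 -6 3; 2 -5 2; -3 -1 1]) = 9
  + (-5) · M_13   where M_13 = det([-4 2 3; 2 2 2; -3 -4 1]) = -62
  − (-6) · M_14   where M_14 = det([-4 2 -6; 2 2 -5; -3 -4 -1]) = 134
det = (+1)·(-3)·(-12) + (-1)·(4)·(9) + (+1)·(-5)·(-62) + (-1)·(-6)·(134) = 1114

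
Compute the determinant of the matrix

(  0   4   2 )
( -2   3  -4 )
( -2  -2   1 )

60

Expand along row 1:
  − 4 · |-2 -4; -2 1| = −4·(-2 − 8) = 40
  + 2 · |-2 3; -2 -2| = 2·(4 − (-6)) = 20
Sum: (40) + (20) = 60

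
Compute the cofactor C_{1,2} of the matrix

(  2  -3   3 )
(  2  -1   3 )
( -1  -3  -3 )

Delete row 1 and column 2; the remaining 2×2 submatrix is [2 3; -1 -3].
Its determinant is 2·(-3) − 3·(-1) = -3.
The cofactor carries sign (−1)^(1+2) = −1, so C_{1,2} = −(-3) = 3.

3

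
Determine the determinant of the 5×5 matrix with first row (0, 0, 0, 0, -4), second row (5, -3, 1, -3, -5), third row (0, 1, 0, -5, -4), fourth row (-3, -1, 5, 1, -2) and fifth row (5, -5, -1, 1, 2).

Expand along row 1 (it has 4 zeros):
  + (-4) · M_15   where M_15 = det([5 -3 1 -3; 0 1 0 -5; -3 -1 5 1; 5 -5 -1 1]) = -316
det = (+1)·(-4)·(-316) = 1264

1264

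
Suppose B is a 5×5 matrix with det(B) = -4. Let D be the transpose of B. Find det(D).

det(Bᵀ) = det(B).
det(D) = (1)·(-4) = -4

-4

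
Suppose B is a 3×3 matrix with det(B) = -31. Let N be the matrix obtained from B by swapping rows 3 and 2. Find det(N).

The determinant is 31.

Swapping two rows multiplies the determinant by −1.
det(N) = (-1)·(-31) = 31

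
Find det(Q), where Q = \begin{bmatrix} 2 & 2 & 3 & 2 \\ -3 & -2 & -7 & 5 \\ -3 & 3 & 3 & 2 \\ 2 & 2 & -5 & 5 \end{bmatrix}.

-553

Expand along row 1:
  + (2) · M_11   where M_11 = det([-2 -7 5; 3 3 2; 2 -5 5]) = -78
  − (2) · M_12   where M_12 = det([-3 -7 5; -3 3 2; 2 -5 5]) = -163
  + (3) · M_13   where M_13 = det([-3 -2 5; -3 3 2; 2 2 5]) = -131
  − (2) · M_14   where M_14 = det([-3 -2 -7; -3 3 3; 2 2 -5]) = 165
det = (+1)·(2)·(-78) + (-1)·(2)·(-163) + (+1)·(3)·(-131) + (-1)·(2)·(165) = -553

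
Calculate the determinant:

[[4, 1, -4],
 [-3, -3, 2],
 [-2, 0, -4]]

Expand along column 2:
  − 1 · |-3 2; -2 -4| = −1·(12 − (-4)) = -16
  + (-3) · |4 -4; -2 -4| = (-3)·(-16 − 8) = 72
Sum: (-16) + (72) = 56

The determinant is 56.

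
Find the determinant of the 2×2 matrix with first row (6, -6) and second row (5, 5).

60

det = 6·5 − (-6)·5 = 30 − (-30) = 60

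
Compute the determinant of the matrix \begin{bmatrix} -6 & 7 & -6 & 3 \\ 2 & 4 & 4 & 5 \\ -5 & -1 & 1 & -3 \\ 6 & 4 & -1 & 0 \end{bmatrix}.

Expand along row 4 (it has 1 zero):
  − (6) · M_41   where M_41 = det([7 -6 3; 4 4 5; -1 1 -3]) = -137
  + (4) · M_42   where M_42 = det([-6 -6 3; 2 4 5; -5 1 -3]) = 282
  − (-1) · M_43   where M_43 = det([-6 7 3; 2 4 5; -5 -1 -3]) = -37
det = (-1)·(6)·(-137) + (+1)·(4)·(282) + (-1)·(-1)·(-37) = 1913

1913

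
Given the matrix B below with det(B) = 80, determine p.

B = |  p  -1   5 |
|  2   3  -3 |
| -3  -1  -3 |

Expanding along the row containing p, det(B) is linear in p: det(B) = (-12)·p + (20).
Set (-12)·p + (20) = 80  ⇒  (-12)·p = 60  ⇒  p = -5.

-5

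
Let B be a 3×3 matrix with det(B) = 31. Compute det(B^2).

det(B^2) = (det B)^2 = (31)^2 = 961

961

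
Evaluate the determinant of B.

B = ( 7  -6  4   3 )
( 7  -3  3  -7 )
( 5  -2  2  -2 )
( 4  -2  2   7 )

The determinant is -34.

Expand along row 1:
  + (7) · M_11   where M_11 = det([-3 3 -7; -2 2 -2; -2 2 7]) = 0
  − (-6) · M_12   where M_12 = det([7 3 -7; 5 2 -2; 4 2 7]) = -17
  + (4) · M_13   where M_13 = det([7 -3 -7; 5 -2 -2; 4 -2 7]) = 17
  − (3) · M_14   where M_14 = det([7 -3 3; 5 -2 2; 4 -2 2]) = 0
det = (+1)·(7)·(0) + (-1)·(-6)·(-17) + (+1)·(4)·(17) + (-1)·(3)·(0) = -34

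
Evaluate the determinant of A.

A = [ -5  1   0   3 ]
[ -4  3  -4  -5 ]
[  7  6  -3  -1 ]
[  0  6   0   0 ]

Expand along row 4 (it has 3 zeros):
  + (6) · M_42   where M_42 = det([-5 0 3; -4 -4 -5; 7 -3 -1]) = 175
det = (+1)·(6)·(175) = 1050

1050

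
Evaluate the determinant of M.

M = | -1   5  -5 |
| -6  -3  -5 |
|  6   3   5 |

|M| = 0

Expand along row 1:
  + (-1) · |-3 -5; 3 5| = (-1)·(-15 − (-15)) = 0
  − 5 · |-6 -5; 6 5| = −5·(-30 − (-30)) = 0
  + (-5) · |-6 -3; 6 3| = (-5)·(-18 − (-18)) = 0
Sum: (0) + (0) + (0) = 0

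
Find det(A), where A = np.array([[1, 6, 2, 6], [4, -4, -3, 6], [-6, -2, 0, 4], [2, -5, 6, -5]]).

Expand along row 3 (it has 1 zero):
  + (-6) · M_31   where M_31 = det([6 2 6; -4 -3 6; -5 6 -5]) = -460
  − (-2) · M_32   where M_32 = det([1 2 6; 4 -3 6; 2 6 -5]) = 223
  − (4) · M_34   where M_34 = det([1 6 2; 4 -4 -3; 2 -5 6]) = -243
det = (+1)·(-6)·(-460) + (-1)·(-2)·(223) + (-1)·(4)·(-243) = 4178

The determinant is 4178.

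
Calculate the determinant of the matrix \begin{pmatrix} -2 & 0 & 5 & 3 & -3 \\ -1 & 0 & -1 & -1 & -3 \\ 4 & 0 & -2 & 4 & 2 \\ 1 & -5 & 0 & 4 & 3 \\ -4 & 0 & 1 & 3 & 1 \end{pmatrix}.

Expand along column 2 (it has 4 zeros):
  + (-5) · M_42   where M_42 = det([-2 5 3 -3; -1 -1 -1 -3; 4 -2 4 2; -4 1 3 1]) = 504
det = (+1)·(-5)·(504) = -2520

The determinant is -2520.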